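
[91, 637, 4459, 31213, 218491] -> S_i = 91*7^i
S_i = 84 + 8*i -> [84, 92, 100, 108, 116]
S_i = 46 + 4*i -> [46, 50, 54, 58, 62]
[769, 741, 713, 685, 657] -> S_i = 769 + -28*i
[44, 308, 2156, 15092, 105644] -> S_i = 44*7^i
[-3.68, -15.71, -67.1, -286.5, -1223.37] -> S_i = -3.68*4.27^i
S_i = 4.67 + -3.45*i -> [4.67, 1.22, -2.23, -5.68, -9.13]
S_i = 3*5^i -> [3, 15, 75, 375, 1875]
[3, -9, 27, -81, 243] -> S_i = 3*-3^i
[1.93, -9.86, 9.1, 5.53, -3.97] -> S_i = Random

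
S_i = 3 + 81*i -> [3, 84, 165, 246, 327]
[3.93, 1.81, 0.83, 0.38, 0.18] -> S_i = 3.93*0.46^i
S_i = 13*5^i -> [13, 65, 325, 1625, 8125]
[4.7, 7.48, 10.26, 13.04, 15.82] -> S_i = 4.70 + 2.78*i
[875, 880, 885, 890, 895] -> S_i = 875 + 5*i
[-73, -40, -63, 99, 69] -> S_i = Random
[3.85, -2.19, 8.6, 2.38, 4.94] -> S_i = Random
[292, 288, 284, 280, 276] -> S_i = 292 + -4*i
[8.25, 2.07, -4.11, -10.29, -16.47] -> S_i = 8.25 + -6.18*i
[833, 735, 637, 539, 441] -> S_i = 833 + -98*i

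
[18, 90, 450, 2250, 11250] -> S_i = 18*5^i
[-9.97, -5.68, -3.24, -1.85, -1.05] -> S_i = -9.97*0.57^i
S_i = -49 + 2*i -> [-49, -47, -45, -43, -41]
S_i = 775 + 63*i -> [775, 838, 901, 964, 1027]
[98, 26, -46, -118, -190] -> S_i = 98 + -72*i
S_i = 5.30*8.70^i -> [5.3, 46.11, 401.16, 3490.07, 30363.57]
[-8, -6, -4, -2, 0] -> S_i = -8 + 2*i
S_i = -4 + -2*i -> [-4, -6, -8, -10, -12]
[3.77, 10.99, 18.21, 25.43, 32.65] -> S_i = 3.77 + 7.22*i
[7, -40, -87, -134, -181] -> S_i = 7 + -47*i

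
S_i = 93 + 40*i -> [93, 133, 173, 213, 253]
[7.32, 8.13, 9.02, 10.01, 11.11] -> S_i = 7.32*1.11^i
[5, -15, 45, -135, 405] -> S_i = 5*-3^i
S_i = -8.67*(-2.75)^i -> [-8.67, 23.84, -65.57, 180.31, -495.85]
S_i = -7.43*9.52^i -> [-7.43, -70.73, -673.38, -6410.61, -61029.05]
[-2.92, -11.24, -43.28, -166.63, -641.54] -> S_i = -2.92*3.85^i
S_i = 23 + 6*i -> [23, 29, 35, 41, 47]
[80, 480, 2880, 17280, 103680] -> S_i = 80*6^i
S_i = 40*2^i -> [40, 80, 160, 320, 640]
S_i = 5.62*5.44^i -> [5.62, 30.57, 166.32, 904.76, 4921.89]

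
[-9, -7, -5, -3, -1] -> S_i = -9 + 2*i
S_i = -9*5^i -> [-9, -45, -225, -1125, -5625]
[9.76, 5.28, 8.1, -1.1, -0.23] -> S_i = Random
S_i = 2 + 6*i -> [2, 8, 14, 20, 26]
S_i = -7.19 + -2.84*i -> [-7.19, -10.03, -12.87, -15.71, -18.55]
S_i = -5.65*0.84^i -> [-5.65, -4.75, -3.99, -3.35, -2.81]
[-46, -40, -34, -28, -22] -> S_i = -46 + 6*i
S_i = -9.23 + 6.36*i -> [-9.23, -2.87, 3.49, 9.85, 16.21]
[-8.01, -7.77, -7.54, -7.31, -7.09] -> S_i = -8.01*0.97^i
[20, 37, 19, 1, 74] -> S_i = Random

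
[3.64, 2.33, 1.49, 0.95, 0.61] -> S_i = 3.64*0.64^i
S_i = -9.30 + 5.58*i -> [-9.3, -3.72, 1.86, 7.44, 13.02]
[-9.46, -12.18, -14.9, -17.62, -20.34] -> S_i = -9.46 + -2.72*i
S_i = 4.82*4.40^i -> [4.82, 21.21, 93.32, 410.59, 1806.58]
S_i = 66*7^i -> [66, 462, 3234, 22638, 158466]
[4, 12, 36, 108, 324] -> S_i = 4*3^i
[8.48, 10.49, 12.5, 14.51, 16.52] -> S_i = 8.48 + 2.01*i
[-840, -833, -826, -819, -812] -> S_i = -840 + 7*i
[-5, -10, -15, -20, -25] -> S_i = -5 + -5*i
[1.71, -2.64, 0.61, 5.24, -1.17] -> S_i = Random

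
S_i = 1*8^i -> [1, 8, 64, 512, 4096]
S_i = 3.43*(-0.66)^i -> [3.43, -2.26, 1.49, -0.99, 0.65]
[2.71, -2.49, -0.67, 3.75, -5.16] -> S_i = Random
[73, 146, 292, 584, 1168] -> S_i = 73*2^i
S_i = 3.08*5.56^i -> [3.08, 17.12, 95.21, 529.39, 2943.4]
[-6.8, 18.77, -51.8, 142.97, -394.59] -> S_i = -6.80*(-2.76)^i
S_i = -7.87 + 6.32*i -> [-7.87, -1.55, 4.77, 11.09, 17.41]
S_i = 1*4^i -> [1, 4, 16, 64, 256]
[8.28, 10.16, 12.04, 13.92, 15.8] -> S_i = 8.28 + 1.88*i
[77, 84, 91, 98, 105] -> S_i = 77 + 7*i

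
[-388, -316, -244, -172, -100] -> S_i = -388 + 72*i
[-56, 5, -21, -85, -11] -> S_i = Random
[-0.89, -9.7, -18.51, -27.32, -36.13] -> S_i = -0.89 + -8.81*i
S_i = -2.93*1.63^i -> [-2.93, -4.78, -7.78, -12.69, -20.68]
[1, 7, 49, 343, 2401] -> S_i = 1*7^i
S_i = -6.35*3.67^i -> [-6.35, -23.3, -85.53, -313.89, -1151.96]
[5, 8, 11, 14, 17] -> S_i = 5 + 3*i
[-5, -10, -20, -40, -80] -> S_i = -5*2^i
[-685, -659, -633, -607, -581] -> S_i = -685 + 26*i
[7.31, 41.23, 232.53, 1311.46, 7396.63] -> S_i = 7.31*5.64^i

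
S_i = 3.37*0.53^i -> [3.37, 1.79, 0.95, 0.5, 0.27]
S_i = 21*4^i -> [21, 84, 336, 1344, 5376]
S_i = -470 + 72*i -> [-470, -398, -326, -254, -182]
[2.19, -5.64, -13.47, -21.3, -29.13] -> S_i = 2.19 + -7.83*i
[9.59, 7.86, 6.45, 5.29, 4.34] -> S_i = 9.59*0.82^i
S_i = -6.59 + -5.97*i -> [-6.59, -12.56, -18.53, -24.5, -30.47]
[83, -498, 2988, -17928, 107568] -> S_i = 83*-6^i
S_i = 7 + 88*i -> [7, 95, 183, 271, 359]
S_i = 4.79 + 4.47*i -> [4.79, 9.26, 13.73, 18.2, 22.67]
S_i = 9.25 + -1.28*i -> [9.25, 7.97, 6.69, 5.41, 4.13]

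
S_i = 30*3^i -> [30, 90, 270, 810, 2430]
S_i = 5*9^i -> [5, 45, 405, 3645, 32805]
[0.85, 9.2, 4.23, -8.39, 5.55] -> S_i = Random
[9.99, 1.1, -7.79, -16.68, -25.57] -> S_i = 9.99 + -8.89*i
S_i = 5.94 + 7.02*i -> [5.94, 12.96, 19.98, 27.0, 34.02]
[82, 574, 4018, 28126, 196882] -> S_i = 82*7^i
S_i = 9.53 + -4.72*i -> [9.53, 4.81, 0.09, -4.63, -9.35]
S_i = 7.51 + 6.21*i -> [7.51, 13.72, 19.93, 26.14, 32.35]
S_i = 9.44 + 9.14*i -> [9.44, 18.58, 27.72, 36.86, 46.0]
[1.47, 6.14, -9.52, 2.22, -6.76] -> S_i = Random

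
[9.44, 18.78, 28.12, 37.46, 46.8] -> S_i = 9.44 + 9.34*i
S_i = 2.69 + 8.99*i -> [2.69, 11.68, 20.67, 29.66, 38.65]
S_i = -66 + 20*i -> [-66, -46, -26, -6, 14]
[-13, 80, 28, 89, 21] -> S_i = Random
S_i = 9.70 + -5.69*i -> [9.7, 4.01, -1.68, -7.37, -13.06]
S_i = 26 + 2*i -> [26, 28, 30, 32, 34]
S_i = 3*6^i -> [3, 18, 108, 648, 3888]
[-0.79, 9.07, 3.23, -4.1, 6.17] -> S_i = Random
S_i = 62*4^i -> [62, 248, 992, 3968, 15872]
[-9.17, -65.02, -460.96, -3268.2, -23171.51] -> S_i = -9.17*7.09^i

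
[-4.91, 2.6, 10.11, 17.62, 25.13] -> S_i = -4.91 + 7.51*i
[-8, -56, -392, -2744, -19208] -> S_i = -8*7^i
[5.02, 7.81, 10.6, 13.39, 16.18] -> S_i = 5.02 + 2.79*i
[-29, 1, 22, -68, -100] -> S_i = Random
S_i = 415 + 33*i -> [415, 448, 481, 514, 547]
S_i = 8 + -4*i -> [8, 4, 0, -4, -8]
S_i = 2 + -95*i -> [2, -93, -188, -283, -378]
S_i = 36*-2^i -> [36, -72, 144, -288, 576]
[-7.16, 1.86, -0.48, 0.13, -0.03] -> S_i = -7.16*(-0.26)^i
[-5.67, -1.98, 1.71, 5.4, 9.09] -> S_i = -5.67 + 3.69*i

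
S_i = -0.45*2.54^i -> [-0.45, -1.14, -2.9, -7.37, -18.73]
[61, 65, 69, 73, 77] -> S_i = 61 + 4*i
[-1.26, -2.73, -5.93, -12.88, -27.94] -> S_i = -1.26*2.17^i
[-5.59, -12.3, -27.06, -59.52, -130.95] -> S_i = -5.59*2.20^i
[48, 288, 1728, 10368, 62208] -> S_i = 48*6^i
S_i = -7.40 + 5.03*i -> [-7.4, -2.37, 2.66, 7.69, 12.72]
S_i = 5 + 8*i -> [5, 13, 21, 29, 37]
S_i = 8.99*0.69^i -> [8.99, 6.2, 4.28, 2.95, 2.04]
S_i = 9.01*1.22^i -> [9.01, 10.99, 13.41, 16.36, 19.96]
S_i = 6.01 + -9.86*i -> [6.01, -3.85, -13.71, -23.57, -33.43]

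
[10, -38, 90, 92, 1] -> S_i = Random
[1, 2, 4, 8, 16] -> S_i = 1*2^i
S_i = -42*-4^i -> [-42, 168, -672, 2688, -10752]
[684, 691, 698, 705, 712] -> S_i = 684 + 7*i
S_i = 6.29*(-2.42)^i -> [6.29, -15.22, 36.84, -89.14, 215.73]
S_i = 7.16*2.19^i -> [7.16, 15.68, 34.34, 75.2, 164.7]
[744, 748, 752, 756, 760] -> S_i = 744 + 4*i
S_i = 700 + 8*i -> [700, 708, 716, 724, 732]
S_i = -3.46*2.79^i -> [-3.46, -9.65, -26.93, -75.14, -209.65]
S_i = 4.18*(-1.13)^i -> [4.18, -4.72, 5.34, -6.03, 6.82]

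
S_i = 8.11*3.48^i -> [8.11, 28.22, 98.22, 341.79, 1189.43]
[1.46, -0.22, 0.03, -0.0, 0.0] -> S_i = 1.46*(-0.15)^i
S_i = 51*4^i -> [51, 204, 816, 3264, 13056]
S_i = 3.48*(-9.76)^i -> [3.48, -33.96, 331.5, -3235.41, 31577.56]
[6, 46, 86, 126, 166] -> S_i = 6 + 40*i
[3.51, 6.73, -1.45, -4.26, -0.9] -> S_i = Random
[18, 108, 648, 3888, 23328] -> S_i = 18*6^i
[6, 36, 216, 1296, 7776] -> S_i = 6*6^i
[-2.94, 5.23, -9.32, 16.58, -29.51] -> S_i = -2.94*(-1.78)^i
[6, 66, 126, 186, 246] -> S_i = 6 + 60*i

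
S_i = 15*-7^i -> [15, -105, 735, -5145, 36015]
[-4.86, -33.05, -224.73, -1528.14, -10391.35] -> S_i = -4.86*6.80^i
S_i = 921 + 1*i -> [921, 922, 923, 924, 925]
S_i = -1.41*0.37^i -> [-1.41, -0.52, -0.19, -0.07, -0.03]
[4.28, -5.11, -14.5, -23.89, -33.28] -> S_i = 4.28 + -9.39*i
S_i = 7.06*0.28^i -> [7.06, 1.98, 0.55, 0.15, 0.04]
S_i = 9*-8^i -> [9, -72, 576, -4608, 36864]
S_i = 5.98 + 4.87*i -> [5.98, 10.85, 15.72, 20.59, 25.46]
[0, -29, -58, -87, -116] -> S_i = 0 + -29*i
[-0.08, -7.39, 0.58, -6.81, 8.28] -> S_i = Random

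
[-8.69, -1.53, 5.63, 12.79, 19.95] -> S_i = -8.69 + 7.16*i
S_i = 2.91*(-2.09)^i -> [2.91, -6.08, 12.71, -26.57, 55.52]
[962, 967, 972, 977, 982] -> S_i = 962 + 5*i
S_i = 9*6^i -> [9, 54, 324, 1944, 11664]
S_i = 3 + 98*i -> [3, 101, 199, 297, 395]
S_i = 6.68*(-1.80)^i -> [6.68, -12.02, 21.64, -38.96, 70.12]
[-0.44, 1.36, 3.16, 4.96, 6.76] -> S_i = -0.44 + 1.80*i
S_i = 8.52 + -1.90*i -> [8.52, 6.62, 4.72, 2.82, 0.92]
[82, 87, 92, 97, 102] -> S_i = 82 + 5*i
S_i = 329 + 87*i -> [329, 416, 503, 590, 677]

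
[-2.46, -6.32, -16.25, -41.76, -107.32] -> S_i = -2.46*2.57^i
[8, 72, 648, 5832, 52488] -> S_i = 8*9^i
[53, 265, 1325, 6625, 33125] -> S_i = 53*5^i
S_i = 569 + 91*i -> [569, 660, 751, 842, 933]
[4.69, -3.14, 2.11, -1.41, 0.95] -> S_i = 4.69*(-0.67)^i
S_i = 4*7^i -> [4, 28, 196, 1372, 9604]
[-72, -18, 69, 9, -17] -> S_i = Random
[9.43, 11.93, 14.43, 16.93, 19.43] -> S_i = 9.43 + 2.50*i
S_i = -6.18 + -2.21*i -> [-6.18, -8.39, -10.6, -12.81, -15.02]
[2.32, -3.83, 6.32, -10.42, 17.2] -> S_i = 2.32*(-1.65)^i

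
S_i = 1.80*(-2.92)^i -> [1.8, -5.26, 15.35, -44.81, 130.86]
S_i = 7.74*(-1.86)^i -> [7.74, -14.4, 26.78, -49.81, 92.64]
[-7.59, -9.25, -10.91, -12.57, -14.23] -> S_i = -7.59 + -1.66*i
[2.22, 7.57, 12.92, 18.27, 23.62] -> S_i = 2.22 + 5.35*i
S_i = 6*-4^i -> [6, -24, 96, -384, 1536]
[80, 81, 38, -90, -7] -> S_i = Random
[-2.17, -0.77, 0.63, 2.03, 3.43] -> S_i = -2.17 + 1.40*i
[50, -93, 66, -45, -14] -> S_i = Random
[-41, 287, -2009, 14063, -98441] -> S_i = -41*-7^i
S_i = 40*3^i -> [40, 120, 360, 1080, 3240]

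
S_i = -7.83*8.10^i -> [-7.83, -63.42, -513.73, -4161.18, -33705.58]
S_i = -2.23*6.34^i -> [-2.23, -14.14, -89.64, -568.29, -3602.98]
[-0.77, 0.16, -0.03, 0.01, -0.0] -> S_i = -0.77*(-0.21)^i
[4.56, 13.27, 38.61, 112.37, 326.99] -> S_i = 4.56*2.91^i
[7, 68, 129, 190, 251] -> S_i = 7 + 61*i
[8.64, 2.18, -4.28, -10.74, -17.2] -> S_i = 8.64 + -6.46*i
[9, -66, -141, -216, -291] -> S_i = 9 + -75*i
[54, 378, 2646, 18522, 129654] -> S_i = 54*7^i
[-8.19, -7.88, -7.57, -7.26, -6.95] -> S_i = -8.19 + 0.31*i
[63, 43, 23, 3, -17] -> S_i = 63 + -20*i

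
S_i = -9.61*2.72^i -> [-9.61, -26.14, -71.1, -193.39, -526.02]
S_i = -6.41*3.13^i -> [-6.41, -20.06, -62.8, -196.56, -615.23]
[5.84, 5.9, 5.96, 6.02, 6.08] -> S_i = 5.84*1.01^i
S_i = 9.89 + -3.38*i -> [9.89, 6.51, 3.13, -0.25, -3.63]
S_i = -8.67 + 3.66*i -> [-8.67, -5.01, -1.35, 2.31, 5.97]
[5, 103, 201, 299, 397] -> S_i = 5 + 98*i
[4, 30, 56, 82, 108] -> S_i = 4 + 26*i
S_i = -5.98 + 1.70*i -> [-5.98, -4.28, -2.58, -0.88, 0.82]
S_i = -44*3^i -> [-44, -132, -396, -1188, -3564]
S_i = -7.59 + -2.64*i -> [-7.59, -10.23, -12.87, -15.51, -18.15]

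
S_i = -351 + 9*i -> [-351, -342, -333, -324, -315]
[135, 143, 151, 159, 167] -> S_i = 135 + 8*i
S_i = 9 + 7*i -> [9, 16, 23, 30, 37]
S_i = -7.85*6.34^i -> [-7.85, -49.77, -315.54, -2000.49, -12683.14]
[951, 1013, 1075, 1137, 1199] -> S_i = 951 + 62*i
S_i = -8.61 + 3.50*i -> [-8.61, -5.11, -1.61, 1.89, 5.39]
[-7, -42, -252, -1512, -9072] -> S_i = -7*6^i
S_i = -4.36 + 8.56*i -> [-4.36, 4.2, 12.76, 21.32, 29.88]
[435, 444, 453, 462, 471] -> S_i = 435 + 9*i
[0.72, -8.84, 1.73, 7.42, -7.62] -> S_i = Random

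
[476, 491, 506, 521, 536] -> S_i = 476 + 15*i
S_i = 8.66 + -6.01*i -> [8.66, 2.65, -3.36, -9.37, -15.38]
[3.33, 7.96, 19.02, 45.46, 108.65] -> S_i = 3.33*2.39^i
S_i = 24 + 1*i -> [24, 25, 26, 27, 28]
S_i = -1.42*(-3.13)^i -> [-1.42, 4.44, -13.91, 43.54, -136.29]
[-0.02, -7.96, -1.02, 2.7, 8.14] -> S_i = Random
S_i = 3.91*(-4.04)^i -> [3.91, -15.8, 63.82, -257.82, 1041.6]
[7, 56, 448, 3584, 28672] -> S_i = 7*8^i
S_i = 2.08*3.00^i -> [2.08, 6.24, 18.72, 56.16, 168.48]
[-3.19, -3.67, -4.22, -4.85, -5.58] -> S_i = -3.19*1.15^i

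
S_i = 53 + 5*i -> [53, 58, 63, 68, 73]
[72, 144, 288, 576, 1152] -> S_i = 72*2^i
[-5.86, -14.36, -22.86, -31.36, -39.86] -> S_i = -5.86 + -8.50*i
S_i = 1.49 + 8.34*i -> [1.49, 9.83, 18.17, 26.51, 34.85]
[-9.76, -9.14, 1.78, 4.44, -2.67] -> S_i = Random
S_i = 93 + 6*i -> [93, 99, 105, 111, 117]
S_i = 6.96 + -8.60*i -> [6.96, -1.64, -10.24, -18.84, -27.44]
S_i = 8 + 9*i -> [8, 17, 26, 35, 44]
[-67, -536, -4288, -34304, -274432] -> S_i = -67*8^i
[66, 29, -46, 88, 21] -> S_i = Random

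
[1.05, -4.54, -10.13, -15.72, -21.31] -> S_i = 1.05 + -5.59*i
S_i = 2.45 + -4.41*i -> [2.45, -1.96, -6.37, -10.78, -15.19]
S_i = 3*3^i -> [3, 9, 27, 81, 243]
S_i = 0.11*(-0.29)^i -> [0.11, -0.03, 0.01, -0.0, 0.0]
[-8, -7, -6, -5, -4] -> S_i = -8 + 1*i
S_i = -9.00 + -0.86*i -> [-9.0, -9.86, -10.72, -11.58, -12.44]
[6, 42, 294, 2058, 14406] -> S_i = 6*7^i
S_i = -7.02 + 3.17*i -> [-7.02, -3.85, -0.68, 2.49, 5.66]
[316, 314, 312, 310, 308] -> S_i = 316 + -2*i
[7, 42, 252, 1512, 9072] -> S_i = 7*6^i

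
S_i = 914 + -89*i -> [914, 825, 736, 647, 558]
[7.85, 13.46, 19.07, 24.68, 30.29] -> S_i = 7.85 + 5.61*i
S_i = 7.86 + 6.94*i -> [7.86, 14.8, 21.74, 28.68, 35.62]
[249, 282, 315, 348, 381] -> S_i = 249 + 33*i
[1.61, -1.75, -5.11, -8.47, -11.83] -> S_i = 1.61 + -3.36*i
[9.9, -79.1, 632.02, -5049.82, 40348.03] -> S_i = 9.90*(-7.99)^i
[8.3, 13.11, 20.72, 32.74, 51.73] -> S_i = 8.30*1.58^i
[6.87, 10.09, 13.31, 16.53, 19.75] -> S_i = 6.87 + 3.22*i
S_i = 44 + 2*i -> [44, 46, 48, 50, 52]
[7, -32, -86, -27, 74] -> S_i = Random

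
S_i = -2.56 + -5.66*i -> [-2.56, -8.22, -13.88, -19.54, -25.2]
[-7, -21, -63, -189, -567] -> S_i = -7*3^i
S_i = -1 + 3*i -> [-1, 2, 5, 8, 11]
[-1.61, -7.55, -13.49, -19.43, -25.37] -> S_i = -1.61 + -5.94*i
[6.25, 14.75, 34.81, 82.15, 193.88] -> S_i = 6.25*2.36^i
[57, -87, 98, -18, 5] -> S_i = Random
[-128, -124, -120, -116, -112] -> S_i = -128 + 4*i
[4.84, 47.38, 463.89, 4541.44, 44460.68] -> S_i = 4.84*9.79^i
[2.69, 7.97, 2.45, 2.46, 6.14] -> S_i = Random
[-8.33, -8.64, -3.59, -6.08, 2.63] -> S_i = Random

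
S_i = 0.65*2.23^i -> [0.65, 1.45, 3.23, 7.21, 16.07]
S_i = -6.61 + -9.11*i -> [-6.61, -15.72, -24.83, -33.94, -43.05]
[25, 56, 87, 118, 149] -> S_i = 25 + 31*i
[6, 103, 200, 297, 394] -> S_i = 6 + 97*i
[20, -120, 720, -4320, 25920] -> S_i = 20*-6^i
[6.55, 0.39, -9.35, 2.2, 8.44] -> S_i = Random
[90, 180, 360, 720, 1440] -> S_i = 90*2^i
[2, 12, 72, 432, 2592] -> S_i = 2*6^i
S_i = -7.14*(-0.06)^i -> [-7.14, 0.43, -0.03, 0.0, -0.0]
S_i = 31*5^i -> [31, 155, 775, 3875, 19375]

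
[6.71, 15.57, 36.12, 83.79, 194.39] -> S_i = 6.71*2.32^i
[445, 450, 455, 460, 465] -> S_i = 445 + 5*i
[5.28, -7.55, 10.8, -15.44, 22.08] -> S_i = 5.28*(-1.43)^i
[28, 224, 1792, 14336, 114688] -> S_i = 28*8^i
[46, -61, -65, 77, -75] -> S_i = Random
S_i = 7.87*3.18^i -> [7.87, 25.03, 79.58, 253.08, 804.79]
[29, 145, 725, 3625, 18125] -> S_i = 29*5^i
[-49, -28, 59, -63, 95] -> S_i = Random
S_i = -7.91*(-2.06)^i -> [-7.91, 16.29, -33.57, 69.15, -142.44]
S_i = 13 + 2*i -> [13, 15, 17, 19, 21]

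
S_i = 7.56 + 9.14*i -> [7.56, 16.7, 25.84, 34.98, 44.12]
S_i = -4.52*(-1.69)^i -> [-4.52, 7.64, -12.91, 21.82, -36.87]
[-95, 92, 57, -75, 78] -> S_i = Random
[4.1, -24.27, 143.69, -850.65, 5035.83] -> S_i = 4.10*(-5.92)^i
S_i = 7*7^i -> [7, 49, 343, 2401, 16807]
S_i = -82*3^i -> [-82, -246, -738, -2214, -6642]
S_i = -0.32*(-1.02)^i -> [-0.32, 0.33, -0.33, 0.34, -0.35]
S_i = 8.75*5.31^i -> [8.75, 46.46, 246.72, 1310.06, 6956.43]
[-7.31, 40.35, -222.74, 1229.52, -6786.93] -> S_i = -7.31*(-5.52)^i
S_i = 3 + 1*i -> [3, 4, 5, 6, 7]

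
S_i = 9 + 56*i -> [9, 65, 121, 177, 233]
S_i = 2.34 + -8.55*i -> [2.34, -6.21, -14.76, -23.31, -31.86]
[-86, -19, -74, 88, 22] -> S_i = Random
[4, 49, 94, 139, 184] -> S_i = 4 + 45*i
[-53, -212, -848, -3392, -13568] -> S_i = -53*4^i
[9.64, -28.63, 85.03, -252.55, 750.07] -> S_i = 9.64*(-2.97)^i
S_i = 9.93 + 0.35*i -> [9.93, 10.28, 10.63, 10.98, 11.33]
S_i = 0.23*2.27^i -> [0.23, 0.52, 1.19, 2.69, 6.11]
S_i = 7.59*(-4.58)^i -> [7.59, -34.76, 159.21, -729.19, 3339.67]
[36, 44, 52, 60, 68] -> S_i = 36 + 8*i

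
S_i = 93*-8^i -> [93, -744, 5952, -47616, 380928]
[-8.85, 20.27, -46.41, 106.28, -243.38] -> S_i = -8.85*(-2.29)^i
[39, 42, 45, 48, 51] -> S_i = 39 + 3*i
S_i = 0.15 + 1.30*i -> [0.15, 1.45, 2.75, 4.05, 5.35]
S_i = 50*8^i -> [50, 400, 3200, 25600, 204800]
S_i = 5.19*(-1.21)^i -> [5.19, -6.28, 7.6, -9.19, 11.13]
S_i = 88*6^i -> [88, 528, 3168, 19008, 114048]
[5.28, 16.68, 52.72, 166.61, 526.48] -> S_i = 5.28*3.16^i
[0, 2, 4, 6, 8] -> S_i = 0 + 2*i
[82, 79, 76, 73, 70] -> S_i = 82 + -3*i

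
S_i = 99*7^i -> [99, 693, 4851, 33957, 237699]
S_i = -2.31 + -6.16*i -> [-2.31, -8.47, -14.63, -20.79, -26.95]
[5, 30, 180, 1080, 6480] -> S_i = 5*6^i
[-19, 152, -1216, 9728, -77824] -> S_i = -19*-8^i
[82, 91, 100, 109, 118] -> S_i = 82 + 9*i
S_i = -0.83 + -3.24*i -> [-0.83, -4.07, -7.31, -10.55, -13.79]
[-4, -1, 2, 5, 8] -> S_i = -4 + 3*i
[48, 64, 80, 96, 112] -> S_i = 48 + 16*i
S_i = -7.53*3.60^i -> [-7.53, -27.11, -97.59, -351.32, -1264.75]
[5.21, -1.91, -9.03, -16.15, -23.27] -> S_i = 5.21 + -7.12*i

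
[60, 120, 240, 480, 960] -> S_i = 60*2^i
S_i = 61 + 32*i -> [61, 93, 125, 157, 189]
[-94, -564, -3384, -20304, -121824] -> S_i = -94*6^i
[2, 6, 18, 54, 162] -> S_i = 2*3^i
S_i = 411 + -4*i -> [411, 407, 403, 399, 395]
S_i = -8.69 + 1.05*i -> [-8.69, -7.64, -6.59, -5.54, -4.49]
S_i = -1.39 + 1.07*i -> [-1.39, -0.32, 0.75, 1.82, 2.89]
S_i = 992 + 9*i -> [992, 1001, 1010, 1019, 1028]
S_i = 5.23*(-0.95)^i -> [5.23, -4.97, 4.72, -4.48, 4.26]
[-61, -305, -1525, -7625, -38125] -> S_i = -61*5^i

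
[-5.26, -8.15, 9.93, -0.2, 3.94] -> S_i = Random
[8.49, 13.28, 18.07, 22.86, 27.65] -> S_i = 8.49 + 4.79*i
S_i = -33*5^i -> [-33, -165, -825, -4125, -20625]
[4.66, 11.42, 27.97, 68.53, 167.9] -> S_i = 4.66*2.45^i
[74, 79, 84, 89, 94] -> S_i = 74 + 5*i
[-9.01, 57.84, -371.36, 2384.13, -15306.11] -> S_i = -9.01*(-6.42)^i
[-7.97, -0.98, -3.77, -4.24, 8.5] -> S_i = Random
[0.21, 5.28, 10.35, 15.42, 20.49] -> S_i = 0.21 + 5.07*i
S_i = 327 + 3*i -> [327, 330, 333, 336, 339]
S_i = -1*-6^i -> [-1, 6, -36, 216, -1296]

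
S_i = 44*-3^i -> [44, -132, 396, -1188, 3564]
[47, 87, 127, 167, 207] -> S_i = 47 + 40*i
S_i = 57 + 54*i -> [57, 111, 165, 219, 273]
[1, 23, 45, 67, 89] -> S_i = 1 + 22*i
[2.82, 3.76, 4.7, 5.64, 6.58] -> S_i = 2.82 + 0.94*i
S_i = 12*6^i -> [12, 72, 432, 2592, 15552]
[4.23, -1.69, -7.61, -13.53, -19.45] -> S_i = 4.23 + -5.92*i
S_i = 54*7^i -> [54, 378, 2646, 18522, 129654]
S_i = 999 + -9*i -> [999, 990, 981, 972, 963]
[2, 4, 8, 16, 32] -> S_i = 2*2^i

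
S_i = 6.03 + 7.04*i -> [6.03, 13.07, 20.11, 27.15, 34.19]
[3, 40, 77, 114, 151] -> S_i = 3 + 37*i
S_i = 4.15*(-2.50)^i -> [4.15, -10.38, 25.94, -64.84, 162.11]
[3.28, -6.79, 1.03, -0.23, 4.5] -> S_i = Random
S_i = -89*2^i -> [-89, -178, -356, -712, -1424]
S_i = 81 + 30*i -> [81, 111, 141, 171, 201]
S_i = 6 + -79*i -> [6, -73, -152, -231, -310]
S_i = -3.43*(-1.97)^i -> [-3.43, 6.76, -13.31, 26.22, -51.66]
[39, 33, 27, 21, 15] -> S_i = 39 + -6*i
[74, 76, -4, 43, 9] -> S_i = Random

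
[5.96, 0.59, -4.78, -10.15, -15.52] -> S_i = 5.96 + -5.37*i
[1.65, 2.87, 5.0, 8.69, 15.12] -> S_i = 1.65*1.74^i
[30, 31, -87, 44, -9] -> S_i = Random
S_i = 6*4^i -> [6, 24, 96, 384, 1536]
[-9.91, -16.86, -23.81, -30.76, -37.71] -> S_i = -9.91 + -6.95*i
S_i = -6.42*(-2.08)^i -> [-6.42, 13.35, -27.78, 57.77, -120.17]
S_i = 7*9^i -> [7, 63, 567, 5103, 45927]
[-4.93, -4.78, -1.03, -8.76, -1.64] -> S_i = Random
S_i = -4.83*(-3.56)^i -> [-4.83, 17.19, -61.21, 217.92, -775.8]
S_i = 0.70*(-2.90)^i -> [0.7, -2.03, 5.89, -17.07, 49.51]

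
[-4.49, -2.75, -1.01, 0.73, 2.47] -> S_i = -4.49 + 1.74*i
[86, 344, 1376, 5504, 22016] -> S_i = 86*4^i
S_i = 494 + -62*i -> [494, 432, 370, 308, 246]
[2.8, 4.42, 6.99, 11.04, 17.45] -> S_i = 2.80*1.58^i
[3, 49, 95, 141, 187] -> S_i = 3 + 46*i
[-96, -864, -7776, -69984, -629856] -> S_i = -96*9^i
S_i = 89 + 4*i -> [89, 93, 97, 101, 105]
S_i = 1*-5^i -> [1, -5, 25, -125, 625]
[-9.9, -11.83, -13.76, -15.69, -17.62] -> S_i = -9.90 + -1.93*i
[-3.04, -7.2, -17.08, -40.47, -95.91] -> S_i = -3.04*2.37^i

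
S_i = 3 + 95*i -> [3, 98, 193, 288, 383]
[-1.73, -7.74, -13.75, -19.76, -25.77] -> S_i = -1.73 + -6.01*i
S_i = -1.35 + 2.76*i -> [-1.35, 1.41, 4.17, 6.93, 9.69]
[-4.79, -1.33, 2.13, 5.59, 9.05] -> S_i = -4.79 + 3.46*i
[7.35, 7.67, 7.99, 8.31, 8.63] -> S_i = 7.35 + 0.32*i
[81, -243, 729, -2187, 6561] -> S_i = 81*-3^i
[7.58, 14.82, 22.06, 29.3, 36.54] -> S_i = 7.58 + 7.24*i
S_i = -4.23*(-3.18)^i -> [-4.23, 13.45, -42.78, 136.03, -432.56]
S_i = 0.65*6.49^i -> [0.65, 4.22, 27.38, 177.68, 1153.17]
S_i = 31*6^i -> [31, 186, 1116, 6696, 40176]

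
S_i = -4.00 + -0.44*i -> [-4.0, -4.44, -4.88, -5.32, -5.76]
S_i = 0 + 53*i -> [0, 53, 106, 159, 212]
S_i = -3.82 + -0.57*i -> [-3.82, -4.39, -4.96, -5.53, -6.1]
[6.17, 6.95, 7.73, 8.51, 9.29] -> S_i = 6.17 + 0.78*i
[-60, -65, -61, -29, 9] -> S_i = Random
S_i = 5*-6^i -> [5, -30, 180, -1080, 6480]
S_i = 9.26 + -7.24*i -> [9.26, 2.02, -5.22, -12.46, -19.7]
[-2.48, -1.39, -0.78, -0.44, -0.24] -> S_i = -2.48*0.56^i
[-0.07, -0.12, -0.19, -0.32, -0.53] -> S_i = -0.07*1.66^i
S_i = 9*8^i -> [9, 72, 576, 4608, 36864]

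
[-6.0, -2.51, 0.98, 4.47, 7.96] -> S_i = -6.00 + 3.49*i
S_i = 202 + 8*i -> [202, 210, 218, 226, 234]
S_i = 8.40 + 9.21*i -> [8.4, 17.61, 26.82, 36.03, 45.24]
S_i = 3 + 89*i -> [3, 92, 181, 270, 359]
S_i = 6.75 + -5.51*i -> [6.75, 1.24, -4.27, -9.78, -15.29]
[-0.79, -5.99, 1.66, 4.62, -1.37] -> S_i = Random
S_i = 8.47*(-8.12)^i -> [8.47, -68.78, 558.46, -4534.73, 36822.01]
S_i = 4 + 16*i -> [4, 20, 36, 52, 68]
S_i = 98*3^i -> [98, 294, 882, 2646, 7938]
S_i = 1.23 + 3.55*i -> [1.23, 4.78, 8.33, 11.88, 15.43]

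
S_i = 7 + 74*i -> [7, 81, 155, 229, 303]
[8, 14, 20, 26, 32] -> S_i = 8 + 6*i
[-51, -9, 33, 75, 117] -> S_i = -51 + 42*i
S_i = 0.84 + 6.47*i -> [0.84, 7.31, 13.78, 20.25, 26.72]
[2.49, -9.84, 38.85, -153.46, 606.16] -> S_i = 2.49*(-3.95)^i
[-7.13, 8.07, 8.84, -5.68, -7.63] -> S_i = Random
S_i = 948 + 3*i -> [948, 951, 954, 957, 960]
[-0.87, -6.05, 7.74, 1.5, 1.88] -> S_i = Random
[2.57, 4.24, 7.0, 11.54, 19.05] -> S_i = 2.57*1.65^i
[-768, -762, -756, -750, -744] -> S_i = -768 + 6*i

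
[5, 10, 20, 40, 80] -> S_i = 5*2^i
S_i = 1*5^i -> [1, 5, 25, 125, 625]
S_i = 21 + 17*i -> [21, 38, 55, 72, 89]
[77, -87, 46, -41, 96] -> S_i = Random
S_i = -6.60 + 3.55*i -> [-6.6, -3.05, 0.5, 4.05, 7.6]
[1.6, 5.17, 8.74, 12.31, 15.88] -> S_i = 1.60 + 3.57*i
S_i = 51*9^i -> [51, 459, 4131, 37179, 334611]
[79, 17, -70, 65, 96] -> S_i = Random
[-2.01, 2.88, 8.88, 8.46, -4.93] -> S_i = Random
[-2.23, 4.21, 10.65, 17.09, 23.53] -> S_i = -2.23 + 6.44*i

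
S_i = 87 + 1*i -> [87, 88, 89, 90, 91]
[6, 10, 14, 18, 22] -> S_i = 6 + 4*i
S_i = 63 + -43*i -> [63, 20, -23, -66, -109]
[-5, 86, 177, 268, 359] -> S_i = -5 + 91*i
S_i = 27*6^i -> [27, 162, 972, 5832, 34992]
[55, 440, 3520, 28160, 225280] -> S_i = 55*8^i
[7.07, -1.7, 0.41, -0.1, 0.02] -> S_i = 7.07*(-0.24)^i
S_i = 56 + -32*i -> [56, 24, -8, -40, -72]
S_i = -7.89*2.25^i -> [-7.89, -17.75, -39.94, -89.87, -202.21]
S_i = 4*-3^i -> [4, -12, 36, -108, 324]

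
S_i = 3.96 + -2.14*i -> [3.96, 1.82, -0.32, -2.46, -4.6]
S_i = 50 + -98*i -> [50, -48, -146, -244, -342]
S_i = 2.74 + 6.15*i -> [2.74, 8.89, 15.04, 21.19, 27.34]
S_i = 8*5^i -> [8, 40, 200, 1000, 5000]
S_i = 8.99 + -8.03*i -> [8.99, 0.96, -7.07, -15.1, -23.13]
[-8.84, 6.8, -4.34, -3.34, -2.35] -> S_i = Random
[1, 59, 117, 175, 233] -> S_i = 1 + 58*i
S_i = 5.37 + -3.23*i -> [5.37, 2.14, -1.09, -4.32, -7.55]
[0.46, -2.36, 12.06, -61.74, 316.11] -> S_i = 0.46*(-5.12)^i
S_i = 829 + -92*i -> [829, 737, 645, 553, 461]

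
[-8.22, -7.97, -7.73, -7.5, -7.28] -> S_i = -8.22*0.97^i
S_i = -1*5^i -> [-1, -5, -25, -125, -625]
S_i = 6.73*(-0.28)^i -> [6.73, -1.88, 0.53, -0.15, 0.04]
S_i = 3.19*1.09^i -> [3.19, 3.48, 3.79, 4.13, 4.5]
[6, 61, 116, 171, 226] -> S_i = 6 + 55*i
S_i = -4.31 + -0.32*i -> [-4.31, -4.63, -4.95, -5.27, -5.59]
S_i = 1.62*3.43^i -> [1.62, 5.56, 19.06, 65.37, 224.23]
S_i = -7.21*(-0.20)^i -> [-7.21, 1.44, -0.29, 0.06, -0.01]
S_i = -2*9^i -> [-2, -18, -162, -1458, -13122]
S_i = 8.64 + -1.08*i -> [8.64, 7.56, 6.48, 5.4, 4.32]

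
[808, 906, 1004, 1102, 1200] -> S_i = 808 + 98*i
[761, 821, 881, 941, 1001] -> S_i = 761 + 60*i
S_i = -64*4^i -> [-64, -256, -1024, -4096, -16384]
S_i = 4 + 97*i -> [4, 101, 198, 295, 392]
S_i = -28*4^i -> [-28, -112, -448, -1792, -7168]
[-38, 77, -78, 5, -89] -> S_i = Random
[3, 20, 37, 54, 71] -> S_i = 3 + 17*i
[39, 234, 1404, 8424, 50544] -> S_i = 39*6^i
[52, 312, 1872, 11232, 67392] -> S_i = 52*6^i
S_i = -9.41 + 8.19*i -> [-9.41, -1.22, 6.97, 15.16, 23.35]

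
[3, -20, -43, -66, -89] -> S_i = 3 + -23*i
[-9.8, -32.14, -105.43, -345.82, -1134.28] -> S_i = -9.80*3.28^i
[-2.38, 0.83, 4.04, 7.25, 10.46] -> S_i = -2.38 + 3.21*i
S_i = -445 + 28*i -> [-445, -417, -389, -361, -333]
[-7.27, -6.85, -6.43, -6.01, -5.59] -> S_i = -7.27 + 0.42*i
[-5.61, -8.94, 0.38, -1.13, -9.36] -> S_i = Random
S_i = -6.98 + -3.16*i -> [-6.98, -10.14, -13.3, -16.46, -19.62]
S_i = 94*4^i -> [94, 376, 1504, 6016, 24064]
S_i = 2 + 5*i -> [2, 7, 12, 17, 22]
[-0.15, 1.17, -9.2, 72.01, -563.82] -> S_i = -0.15*(-7.83)^i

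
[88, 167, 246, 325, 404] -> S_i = 88 + 79*i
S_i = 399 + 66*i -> [399, 465, 531, 597, 663]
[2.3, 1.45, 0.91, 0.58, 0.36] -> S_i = 2.30*0.63^i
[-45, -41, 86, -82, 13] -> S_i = Random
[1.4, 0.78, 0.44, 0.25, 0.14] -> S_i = 1.40*0.56^i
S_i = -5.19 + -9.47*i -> [-5.19, -14.66, -24.13, -33.6, -43.07]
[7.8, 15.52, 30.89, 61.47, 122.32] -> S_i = 7.80*1.99^i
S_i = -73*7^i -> [-73, -511, -3577, -25039, -175273]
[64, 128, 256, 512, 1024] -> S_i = 64*2^i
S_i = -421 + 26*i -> [-421, -395, -369, -343, -317]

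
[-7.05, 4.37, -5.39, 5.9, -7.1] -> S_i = Random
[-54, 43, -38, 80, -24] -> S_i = Random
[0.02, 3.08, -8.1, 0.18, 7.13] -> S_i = Random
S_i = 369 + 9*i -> [369, 378, 387, 396, 405]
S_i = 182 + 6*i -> [182, 188, 194, 200, 206]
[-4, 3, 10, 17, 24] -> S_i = -4 + 7*i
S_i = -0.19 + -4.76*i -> [-0.19, -4.95, -9.71, -14.47, -19.23]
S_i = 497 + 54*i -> [497, 551, 605, 659, 713]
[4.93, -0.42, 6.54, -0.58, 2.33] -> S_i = Random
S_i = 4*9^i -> [4, 36, 324, 2916, 26244]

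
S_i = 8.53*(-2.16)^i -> [8.53, -18.42, 39.8, -85.96, 185.68]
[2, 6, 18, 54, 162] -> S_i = 2*3^i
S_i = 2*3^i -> [2, 6, 18, 54, 162]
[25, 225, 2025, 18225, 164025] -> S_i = 25*9^i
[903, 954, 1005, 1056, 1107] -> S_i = 903 + 51*i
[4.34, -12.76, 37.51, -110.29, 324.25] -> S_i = 4.34*(-2.94)^i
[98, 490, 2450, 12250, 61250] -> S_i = 98*5^i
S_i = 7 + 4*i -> [7, 11, 15, 19, 23]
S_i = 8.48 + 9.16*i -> [8.48, 17.64, 26.8, 35.96, 45.12]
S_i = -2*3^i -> [-2, -6, -18, -54, -162]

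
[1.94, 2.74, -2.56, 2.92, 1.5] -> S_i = Random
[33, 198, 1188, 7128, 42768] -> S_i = 33*6^i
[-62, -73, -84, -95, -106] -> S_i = -62 + -11*i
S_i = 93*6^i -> [93, 558, 3348, 20088, 120528]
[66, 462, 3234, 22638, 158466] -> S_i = 66*7^i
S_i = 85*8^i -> [85, 680, 5440, 43520, 348160]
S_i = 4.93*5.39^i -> [4.93, 26.57, 143.23, 771.99, 4161.04]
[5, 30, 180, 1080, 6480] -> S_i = 5*6^i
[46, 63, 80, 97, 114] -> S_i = 46 + 17*i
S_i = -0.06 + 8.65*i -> [-0.06, 8.59, 17.24, 25.89, 34.54]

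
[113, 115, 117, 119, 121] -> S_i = 113 + 2*i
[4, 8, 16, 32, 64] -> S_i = 4*2^i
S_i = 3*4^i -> [3, 12, 48, 192, 768]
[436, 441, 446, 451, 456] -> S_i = 436 + 5*i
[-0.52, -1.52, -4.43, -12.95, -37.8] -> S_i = -0.52*2.92^i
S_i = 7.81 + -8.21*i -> [7.81, -0.4, -8.61, -16.82, -25.03]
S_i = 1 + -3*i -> [1, -2, -5, -8, -11]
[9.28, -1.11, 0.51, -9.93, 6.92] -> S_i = Random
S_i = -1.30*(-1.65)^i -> [-1.3, 2.14, -3.54, 5.84, -9.64]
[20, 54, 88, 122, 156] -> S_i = 20 + 34*i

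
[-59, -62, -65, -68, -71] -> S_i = -59 + -3*i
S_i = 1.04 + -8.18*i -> [1.04, -7.14, -15.32, -23.5, -31.68]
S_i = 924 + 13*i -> [924, 937, 950, 963, 976]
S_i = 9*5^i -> [9, 45, 225, 1125, 5625]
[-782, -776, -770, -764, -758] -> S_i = -782 + 6*i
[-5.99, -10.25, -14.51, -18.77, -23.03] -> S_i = -5.99 + -4.26*i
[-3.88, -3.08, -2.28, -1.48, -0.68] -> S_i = -3.88 + 0.80*i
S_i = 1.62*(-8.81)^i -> [1.62, -14.27, 125.74, -1107.75, 9759.3]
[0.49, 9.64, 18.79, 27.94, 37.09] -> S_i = 0.49 + 9.15*i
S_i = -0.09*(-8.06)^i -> [-0.09, 0.73, -5.85, 47.12, -379.82]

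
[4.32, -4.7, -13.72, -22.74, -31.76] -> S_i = 4.32 + -9.02*i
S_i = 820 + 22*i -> [820, 842, 864, 886, 908]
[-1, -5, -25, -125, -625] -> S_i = -1*5^i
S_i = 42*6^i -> [42, 252, 1512, 9072, 54432]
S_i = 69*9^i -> [69, 621, 5589, 50301, 452709]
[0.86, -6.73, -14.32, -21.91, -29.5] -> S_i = 0.86 + -7.59*i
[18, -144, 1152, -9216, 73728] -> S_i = 18*-8^i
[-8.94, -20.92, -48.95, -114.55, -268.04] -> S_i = -8.94*2.34^i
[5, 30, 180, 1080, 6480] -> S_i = 5*6^i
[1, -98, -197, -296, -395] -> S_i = 1 + -99*i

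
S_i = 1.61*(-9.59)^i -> [1.61, -15.44, 148.07, -1419.98, 13617.59]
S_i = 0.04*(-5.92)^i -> [0.04, -0.24, 1.4, -8.3, 49.13]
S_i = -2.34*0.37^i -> [-2.34, -0.87, -0.32, -0.12, -0.04]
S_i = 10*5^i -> [10, 50, 250, 1250, 6250]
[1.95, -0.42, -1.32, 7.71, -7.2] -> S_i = Random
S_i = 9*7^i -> [9, 63, 441, 3087, 21609]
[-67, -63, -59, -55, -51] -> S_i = -67 + 4*i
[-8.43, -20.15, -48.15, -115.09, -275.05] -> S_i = -8.43*2.39^i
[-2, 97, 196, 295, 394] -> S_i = -2 + 99*i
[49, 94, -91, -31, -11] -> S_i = Random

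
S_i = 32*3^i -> [32, 96, 288, 864, 2592]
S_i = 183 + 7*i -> [183, 190, 197, 204, 211]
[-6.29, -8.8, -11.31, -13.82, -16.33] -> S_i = -6.29 + -2.51*i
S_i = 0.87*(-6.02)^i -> [0.87, -5.24, 31.53, -189.81, 1142.63]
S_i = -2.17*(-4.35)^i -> [-2.17, 9.44, -41.06, 178.62, -776.99]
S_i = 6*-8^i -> [6, -48, 384, -3072, 24576]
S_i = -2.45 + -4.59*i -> [-2.45, -7.04, -11.63, -16.22, -20.81]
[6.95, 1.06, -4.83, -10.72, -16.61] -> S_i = 6.95 + -5.89*i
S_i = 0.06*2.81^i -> [0.06, 0.17, 0.47, 1.33, 3.74]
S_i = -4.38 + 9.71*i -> [-4.38, 5.33, 15.04, 24.75, 34.46]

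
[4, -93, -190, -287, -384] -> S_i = 4 + -97*i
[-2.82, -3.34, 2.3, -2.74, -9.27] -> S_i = Random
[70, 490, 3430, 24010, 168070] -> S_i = 70*7^i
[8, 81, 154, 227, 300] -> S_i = 8 + 73*i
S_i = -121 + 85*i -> [-121, -36, 49, 134, 219]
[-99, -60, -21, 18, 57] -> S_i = -99 + 39*i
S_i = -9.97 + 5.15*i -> [-9.97, -4.82, 0.33, 5.48, 10.63]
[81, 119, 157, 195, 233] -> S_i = 81 + 38*i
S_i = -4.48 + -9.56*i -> [-4.48, -14.04, -23.6, -33.16, -42.72]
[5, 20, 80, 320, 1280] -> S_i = 5*4^i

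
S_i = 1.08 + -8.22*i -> [1.08, -7.14, -15.36, -23.58, -31.8]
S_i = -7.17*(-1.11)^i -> [-7.17, 7.96, -8.83, 9.81, -10.88]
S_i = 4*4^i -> [4, 16, 64, 256, 1024]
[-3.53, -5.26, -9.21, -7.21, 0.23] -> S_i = Random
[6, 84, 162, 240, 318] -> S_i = 6 + 78*i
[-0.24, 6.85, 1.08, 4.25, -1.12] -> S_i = Random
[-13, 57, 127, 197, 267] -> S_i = -13 + 70*i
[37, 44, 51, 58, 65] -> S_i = 37 + 7*i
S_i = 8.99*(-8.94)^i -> [8.99, -80.37, 718.51, -6423.51, 57426.16]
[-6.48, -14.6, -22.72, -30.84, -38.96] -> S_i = -6.48 + -8.12*i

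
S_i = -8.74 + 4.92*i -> [-8.74, -3.82, 1.1, 6.02, 10.94]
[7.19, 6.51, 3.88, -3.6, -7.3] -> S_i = Random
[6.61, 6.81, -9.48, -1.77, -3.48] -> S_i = Random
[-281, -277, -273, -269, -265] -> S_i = -281 + 4*i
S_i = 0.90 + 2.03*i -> [0.9, 2.93, 4.96, 6.99, 9.02]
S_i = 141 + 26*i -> [141, 167, 193, 219, 245]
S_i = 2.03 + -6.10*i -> [2.03, -4.07, -10.17, -16.27, -22.37]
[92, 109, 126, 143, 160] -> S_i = 92 + 17*i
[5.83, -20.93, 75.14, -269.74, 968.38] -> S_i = 5.83*(-3.59)^i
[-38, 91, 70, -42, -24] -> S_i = Random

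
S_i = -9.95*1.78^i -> [-9.95, -17.71, -31.53, -56.12, -99.89]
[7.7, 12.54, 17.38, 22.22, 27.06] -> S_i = 7.70 + 4.84*i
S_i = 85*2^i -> [85, 170, 340, 680, 1360]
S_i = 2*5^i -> [2, 10, 50, 250, 1250]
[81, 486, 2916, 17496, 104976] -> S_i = 81*6^i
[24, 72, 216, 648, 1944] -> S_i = 24*3^i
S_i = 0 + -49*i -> [0, -49, -98, -147, -196]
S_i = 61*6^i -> [61, 366, 2196, 13176, 79056]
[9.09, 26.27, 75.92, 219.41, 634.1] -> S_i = 9.09*2.89^i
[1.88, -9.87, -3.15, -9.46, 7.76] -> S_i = Random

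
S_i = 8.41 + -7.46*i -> [8.41, 0.95, -6.51, -13.97, -21.43]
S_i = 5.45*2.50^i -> [5.45, 13.62, 34.06, 85.16, 212.89]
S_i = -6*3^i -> [-6, -18, -54, -162, -486]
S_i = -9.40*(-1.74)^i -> [-9.4, 16.36, -28.46, 49.52, -86.16]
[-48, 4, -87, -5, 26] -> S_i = Random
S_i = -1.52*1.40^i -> [-1.52, -2.13, -2.98, -4.17, -5.84]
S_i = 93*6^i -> [93, 558, 3348, 20088, 120528]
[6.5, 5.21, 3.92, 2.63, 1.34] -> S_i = 6.50 + -1.29*i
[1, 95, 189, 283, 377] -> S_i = 1 + 94*i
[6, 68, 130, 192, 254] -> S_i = 6 + 62*i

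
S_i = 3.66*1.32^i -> [3.66, 4.83, 6.38, 8.42, 11.11]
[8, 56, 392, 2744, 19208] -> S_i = 8*7^i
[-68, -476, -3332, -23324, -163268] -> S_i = -68*7^i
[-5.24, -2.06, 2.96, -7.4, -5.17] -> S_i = Random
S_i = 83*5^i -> [83, 415, 2075, 10375, 51875]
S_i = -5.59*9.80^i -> [-5.59, -54.78, -536.86, -5261.26, -51560.38]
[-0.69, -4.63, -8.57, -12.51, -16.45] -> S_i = -0.69 + -3.94*i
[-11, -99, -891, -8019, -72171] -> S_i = -11*9^i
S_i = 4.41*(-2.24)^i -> [4.41, -9.88, 22.13, -49.57, 111.03]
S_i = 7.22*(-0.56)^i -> [7.22, -4.04, 2.26, -1.27, 0.71]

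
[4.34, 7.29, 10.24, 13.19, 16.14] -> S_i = 4.34 + 2.95*i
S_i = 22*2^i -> [22, 44, 88, 176, 352]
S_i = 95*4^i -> [95, 380, 1520, 6080, 24320]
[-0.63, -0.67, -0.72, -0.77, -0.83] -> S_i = -0.63*1.07^i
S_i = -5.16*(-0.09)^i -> [-5.16, 0.46, -0.04, 0.0, -0.0]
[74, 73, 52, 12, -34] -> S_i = Random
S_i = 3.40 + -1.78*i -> [3.4, 1.62, -0.16, -1.94, -3.72]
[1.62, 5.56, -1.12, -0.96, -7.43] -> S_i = Random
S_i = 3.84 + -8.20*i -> [3.84, -4.36, -12.56, -20.76, -28.96]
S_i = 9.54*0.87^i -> [9.54, 8.3, 7.22, 6.28, 5.47]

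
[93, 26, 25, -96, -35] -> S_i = Random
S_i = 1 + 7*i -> [1, 8, 15, 22, 29]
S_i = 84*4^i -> [84, 336, 1344, 5376, 21504]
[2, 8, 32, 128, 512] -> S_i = 2*4^i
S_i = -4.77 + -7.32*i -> [-4.77, -12.09, -19.41, -26.73, -34.05]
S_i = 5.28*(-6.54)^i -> [5.28, -34.53, 225.83, -1476.95, 9659.28]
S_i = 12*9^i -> [12, 108, 972, 8748, 78732]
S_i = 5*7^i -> [5, 35, 245, 1715, 12005]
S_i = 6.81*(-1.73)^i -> [6.81, -11.78, 20.38, -35.26, 61.0]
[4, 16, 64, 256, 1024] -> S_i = 4*4^i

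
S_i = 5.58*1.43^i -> [5.58, 7.98, 11.41, 16.32, 23.33]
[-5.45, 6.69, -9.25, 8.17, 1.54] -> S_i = Random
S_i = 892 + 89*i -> [892, 981, 1070, 1159, 1248]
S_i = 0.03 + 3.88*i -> [0.03, 3.91, 7.79, 11.67, 15.55]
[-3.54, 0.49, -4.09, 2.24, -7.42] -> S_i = Random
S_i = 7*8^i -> [7, 56, 448, 3584, 28672]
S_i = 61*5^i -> [61, 305, 1525, 7625, 38125]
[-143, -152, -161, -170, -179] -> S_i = -143 + -9*i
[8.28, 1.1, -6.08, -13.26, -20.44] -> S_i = 8.28 + -7.18*i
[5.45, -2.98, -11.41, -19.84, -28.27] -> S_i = 5.45 + -8.43*i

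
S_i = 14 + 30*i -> [14, 44, 74, 104, 134]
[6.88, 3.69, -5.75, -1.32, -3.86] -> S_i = Random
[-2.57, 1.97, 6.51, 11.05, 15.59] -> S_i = -2.57 + 4.54*i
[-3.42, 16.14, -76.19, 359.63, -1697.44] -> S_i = -3.42*(-4.72)^i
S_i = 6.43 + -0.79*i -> [6.43, 5.64, 4.85, 4.06, 3.27]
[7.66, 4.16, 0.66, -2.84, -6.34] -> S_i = 7.66 + -3.50*i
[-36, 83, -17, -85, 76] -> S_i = Random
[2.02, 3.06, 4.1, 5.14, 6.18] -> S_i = 2.02 + 1.04*i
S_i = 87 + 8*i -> [87, 95, 103, 111, 119]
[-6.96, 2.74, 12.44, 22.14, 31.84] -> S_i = -6.96 + 9.70*i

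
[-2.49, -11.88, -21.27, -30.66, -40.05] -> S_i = -2.49 + -9.39*i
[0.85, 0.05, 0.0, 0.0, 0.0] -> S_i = 0.85*0.06^i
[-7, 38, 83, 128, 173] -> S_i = -7 + 45*i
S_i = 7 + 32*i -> [7, 39, 71, 103, 135]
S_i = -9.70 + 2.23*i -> [-9.7, -7.47, -5.24, -3.01, -0.78]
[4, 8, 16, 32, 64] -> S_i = 4*2^i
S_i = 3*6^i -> [3, 18, 108, 648, 3888]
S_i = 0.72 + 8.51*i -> [0.72, 9.23, 17.74, 26.25, 34.76]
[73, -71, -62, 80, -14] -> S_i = Random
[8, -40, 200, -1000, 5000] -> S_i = 8*-5^i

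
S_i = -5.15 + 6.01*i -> [-5.15, 0.86, 6.87, 12.88, 18.89]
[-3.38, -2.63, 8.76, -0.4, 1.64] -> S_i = Random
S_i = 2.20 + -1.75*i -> [2.2, 0.45, -1.3, -3.05, -4.8]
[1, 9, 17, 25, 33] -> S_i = 1 + 8*i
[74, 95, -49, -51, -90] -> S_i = Random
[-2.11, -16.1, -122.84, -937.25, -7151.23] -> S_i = -2.11*7.63^i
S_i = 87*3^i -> [87, 261, 783, 2349, 7047]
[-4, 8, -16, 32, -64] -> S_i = -4*-2^i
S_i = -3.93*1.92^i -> [-3.93, -7.55, -14.49, -27.82, -53.41]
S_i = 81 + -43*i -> [81, 38, -5, -48, -91]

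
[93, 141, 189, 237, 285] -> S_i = 93 + 48*i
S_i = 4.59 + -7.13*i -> [4.59, -2.54, -9.67, -16.8, -23.93]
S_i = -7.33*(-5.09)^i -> [-7.33, 37.31, -189.91, 966.62, -4920.11]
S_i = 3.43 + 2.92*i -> [3.43, 6.35, 9.27, 12.19, 15.11]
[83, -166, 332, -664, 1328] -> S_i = 83*-2^i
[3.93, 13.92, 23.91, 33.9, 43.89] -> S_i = 3.93 + 9.99*i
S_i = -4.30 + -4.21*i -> [-4.3, -8.51, -12.72, -16.93, -21.14]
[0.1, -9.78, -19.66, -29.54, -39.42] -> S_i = 0.10 + -9.88*i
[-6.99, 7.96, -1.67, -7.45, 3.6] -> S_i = Random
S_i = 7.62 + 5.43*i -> [7.62, 13.05, 18.48, 23.91, 29.34]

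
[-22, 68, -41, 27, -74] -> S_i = Random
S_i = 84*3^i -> [84, 252, 756, 2268, 6804]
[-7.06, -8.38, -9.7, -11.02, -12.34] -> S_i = -7.06 + -1.32*i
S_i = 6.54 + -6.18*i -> [6.54, 0.36, -5.82, -12.0, -18.18]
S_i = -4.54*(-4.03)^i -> [-4.54, 18.3, -73.73, 297.15, -1197.5]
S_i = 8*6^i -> [8, 48, 288, 1728, 10368]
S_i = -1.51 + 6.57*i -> [-1.51, 5.06, 11.63, 18.2, 24.77]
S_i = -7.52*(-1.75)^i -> [-7.52, 13.16, -23.03, 40.3, -70.53]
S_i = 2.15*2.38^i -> [2.15, 5.12, 12.18, 28.98, 68.98]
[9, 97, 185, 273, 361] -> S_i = 9 + 88*i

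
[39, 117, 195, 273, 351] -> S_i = 39 + 78*i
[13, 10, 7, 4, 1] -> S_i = 13 + -3*i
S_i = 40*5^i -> [40, 200, 1000, 5000, 25000]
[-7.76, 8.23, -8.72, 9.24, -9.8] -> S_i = -7.76*(-1.06)^i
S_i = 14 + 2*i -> [14, 16, 18, 20, 22]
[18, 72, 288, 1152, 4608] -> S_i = 18*4^i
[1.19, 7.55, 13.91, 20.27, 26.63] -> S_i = 1.19 + 6.36*i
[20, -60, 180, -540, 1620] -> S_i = 20*-3^i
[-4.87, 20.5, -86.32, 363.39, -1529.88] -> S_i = -4.87*(-4.21)^i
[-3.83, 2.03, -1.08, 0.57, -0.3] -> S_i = -3.83*(-0.53)^i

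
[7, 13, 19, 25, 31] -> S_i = 7 + 6*i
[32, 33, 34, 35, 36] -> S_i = 32 + 1*i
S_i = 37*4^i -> [37, 148, 592, 2368, 9472]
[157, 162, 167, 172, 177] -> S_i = 157 + 5*i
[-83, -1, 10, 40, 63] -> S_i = Random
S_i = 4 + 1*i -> [4, 5, 6, 7, 8]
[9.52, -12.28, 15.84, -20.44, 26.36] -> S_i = 9.52*(-1.29)^i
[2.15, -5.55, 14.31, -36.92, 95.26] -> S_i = 2.15*(-2.58)^i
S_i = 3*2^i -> [3, 6, 12, 24, 48]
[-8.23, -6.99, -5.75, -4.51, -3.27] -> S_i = -8.23 + 1.24*i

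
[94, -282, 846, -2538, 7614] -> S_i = 94*-3^i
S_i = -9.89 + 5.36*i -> [-9.89, -4.53, 0.83, 6.19, 11.55]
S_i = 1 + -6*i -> [1, -5, -11, -17, -23]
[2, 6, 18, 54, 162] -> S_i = 2*3^i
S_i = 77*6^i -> [77, 462, 2772, 16632, 99792]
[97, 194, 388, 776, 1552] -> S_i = 97*2^i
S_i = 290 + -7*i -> [290, 283, 276, 269, 262]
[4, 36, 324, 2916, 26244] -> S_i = 4*9^i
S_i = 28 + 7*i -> [28, 35, 42, 49, 56]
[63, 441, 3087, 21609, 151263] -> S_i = 63*7^i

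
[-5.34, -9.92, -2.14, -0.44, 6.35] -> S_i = Random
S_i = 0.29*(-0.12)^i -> [0.29, -0.03, 0.0, -0.0, 0.0]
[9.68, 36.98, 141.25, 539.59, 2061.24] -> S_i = 9.68*3.82^i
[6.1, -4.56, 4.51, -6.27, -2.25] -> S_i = Random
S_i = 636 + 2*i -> [636, 638, 640, 642, 644]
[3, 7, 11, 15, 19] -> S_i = 3 + 4*i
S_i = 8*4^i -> [8, 32, 128, 512, 2048]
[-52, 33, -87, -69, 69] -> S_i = Random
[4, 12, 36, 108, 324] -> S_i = 4*3^i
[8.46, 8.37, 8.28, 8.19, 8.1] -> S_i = 8.46 + -0.09*i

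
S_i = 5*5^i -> [5, 25, 125, 625, 3125]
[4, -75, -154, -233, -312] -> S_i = 4 + -79*i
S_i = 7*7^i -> [7, 49, 343, 2401, 16807]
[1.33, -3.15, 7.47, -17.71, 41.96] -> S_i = 1.33*(-2.37)^i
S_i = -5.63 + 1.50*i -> [-5.63, -4.13, -2.63, -1.13, 0.37]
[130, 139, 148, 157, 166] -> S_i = 130 + 9*i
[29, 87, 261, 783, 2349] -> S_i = 29*3^i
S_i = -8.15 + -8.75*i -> [-8.15, -16.9, -25.65, -34.4, -43.15]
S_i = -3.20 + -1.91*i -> [-3.2, -5.11, -7.02, -8.93, -10.84]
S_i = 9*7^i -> [9, 63, 441, 3087, 21609]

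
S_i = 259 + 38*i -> [259, 297, 335, 373, 411]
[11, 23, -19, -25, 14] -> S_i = Random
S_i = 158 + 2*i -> [158, 160, 162, 164, 166]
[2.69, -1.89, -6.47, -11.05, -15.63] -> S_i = 2.69 + -4.58*i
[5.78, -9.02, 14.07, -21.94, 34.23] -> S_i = 5.78*(-1.56)^i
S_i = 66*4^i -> [66, 264, 1056, 4224, 16896]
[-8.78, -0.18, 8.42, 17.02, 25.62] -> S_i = -8.78 + 8.60*i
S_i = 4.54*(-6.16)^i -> [4.54, -27.97, 172.27, -1061.2, 6537.0]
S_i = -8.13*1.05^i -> [-8.13, -8.54, -8.96, -9.41, -9.88]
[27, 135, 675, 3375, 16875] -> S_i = 27*5^i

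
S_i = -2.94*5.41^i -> [-2.94, -15.91, -86.05, -465.52, -2518.47]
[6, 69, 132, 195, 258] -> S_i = 6 + 63*i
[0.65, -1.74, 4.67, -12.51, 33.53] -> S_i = 0.65*(-2.68)^i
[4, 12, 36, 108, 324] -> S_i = 4*3^i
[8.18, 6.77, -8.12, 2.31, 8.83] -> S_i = Random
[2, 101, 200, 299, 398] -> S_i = 2 + 99*i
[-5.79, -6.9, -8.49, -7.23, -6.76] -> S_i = Random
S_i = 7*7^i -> [7, 49, 343, 2401, 16807]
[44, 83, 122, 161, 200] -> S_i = 44 + 39*i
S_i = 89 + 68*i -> [89, 157, 225, 293, 361]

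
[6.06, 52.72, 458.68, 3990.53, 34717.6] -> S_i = 6.06*8.70^i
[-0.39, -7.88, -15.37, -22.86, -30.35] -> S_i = -0.39 + -7.49*i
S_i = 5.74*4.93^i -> [5.74, 28.3, 139.51, 687.78, 3390.78]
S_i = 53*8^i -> [53, 424, 3392, 27136, 217088]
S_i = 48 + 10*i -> [48, 58, 68, 78, 88]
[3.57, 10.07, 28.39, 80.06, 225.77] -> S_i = 3.57*2.82^i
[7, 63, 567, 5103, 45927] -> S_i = 7*9^i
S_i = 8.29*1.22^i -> [8.29, 10.11, 12.34, 15.05, 18.37]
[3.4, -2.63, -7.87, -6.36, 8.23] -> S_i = Random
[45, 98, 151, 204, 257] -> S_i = 45 + 53*i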